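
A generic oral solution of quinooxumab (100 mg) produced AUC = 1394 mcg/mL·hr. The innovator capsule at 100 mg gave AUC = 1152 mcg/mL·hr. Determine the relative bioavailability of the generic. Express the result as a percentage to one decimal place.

F_rel = (AUC_test/D_test) / (AUC_ref/D_ref)
      = (1394/100) / (1152/100)
      = 13.94 / 11.52 = 1.2101 = 121.01%

F_rel = 121.0%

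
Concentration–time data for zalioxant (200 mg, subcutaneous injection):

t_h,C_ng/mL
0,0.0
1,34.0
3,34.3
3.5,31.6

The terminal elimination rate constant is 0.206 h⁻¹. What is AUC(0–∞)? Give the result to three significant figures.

Trapezoidal AUC_0→3.5:
  [0→1]: (0.0+34.0)/2 × 1 = 17.0
  [1→3]: (34.0+34.3)/2 × 2 = 68.3
  [3→3.5]: (34.3+31.6)/2 × 0.5 = 16.475
  Sum = 101.775 ng/mL·h
Extrapolated tail: C_last / k_e = 31.6 / 0.206 = 153.398
AUC_0→∞ = 101.775 + 153.398 = 255.173 ng/mL·h

AUC = 255 ng/mL·h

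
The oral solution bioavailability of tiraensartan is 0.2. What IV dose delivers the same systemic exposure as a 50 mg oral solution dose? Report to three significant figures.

Systemic exposure from an extravascular dose = F × D_ev, so the equivalent IV dose is F × D_ev.
D_iv = F × D_ev = 0.2 × 50 = 10 mg

D_iv = 10.0 mg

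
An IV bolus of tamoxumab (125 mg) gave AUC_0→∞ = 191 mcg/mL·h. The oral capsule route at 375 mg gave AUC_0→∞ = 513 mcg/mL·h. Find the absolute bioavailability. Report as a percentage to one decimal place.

F = 89.5%

F = (AUC_ev / D_ev) / (AUC_iv / D_iv)
  = (513/375) / (191/125)
  = 1.368 / 1.528 = 0.8953
  = 89.53%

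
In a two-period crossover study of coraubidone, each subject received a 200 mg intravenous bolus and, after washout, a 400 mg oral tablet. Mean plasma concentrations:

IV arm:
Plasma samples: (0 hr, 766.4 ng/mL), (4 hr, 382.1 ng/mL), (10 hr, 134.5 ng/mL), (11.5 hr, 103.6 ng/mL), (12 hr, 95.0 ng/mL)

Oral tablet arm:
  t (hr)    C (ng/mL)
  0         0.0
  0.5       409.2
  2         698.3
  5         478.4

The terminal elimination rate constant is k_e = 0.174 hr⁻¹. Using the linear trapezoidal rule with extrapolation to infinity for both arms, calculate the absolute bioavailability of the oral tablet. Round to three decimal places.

F = 0.589

Trapezoidal AUC_0→12 (IV):
  [0→4]: (766.4+382.1)/2 × 4 = 2297.0
  [4→10]: (382.1+134.5)/2 × 6 = 1549.8
  [10→11.5]: (134.5+103.6)/2 × 1.5 = 178.575
  [11.5→12]: (103.6+95.0)/2 × 0.5 = 49.65
  Sum = 4075.025 ng/mL·hr
IV tail: 95.0/0.174 = 545.977; AUC_iv,0→∞ = 4075.025 + 545.977 = 4621.002 ng/mL·hr
Trapezoidal AUC_0→5 (oral tablet):
  [0→0.5]: (0.0+409.2)/2 × 0.5 = 102.3
  [0.5→2]: (409.2+698.3)/2 × 1.5 = 830.625
  [2→5]: (698.3+478.4)/2 × 3 = 1765.05
  Sum = 2697.975 ng/mL·hr
oral tablet tail: 478.4/0.174 = 2749.425; AUC_ev,0→∞ = 2697.975 + 2749.425 = 5447.4 ng/mL·hr
F = (AUC_ev/D_ev)/(AUC_iv/D_iv) = (5447.4/400)/(4621.002/200) = 13.6185/23.10501 = 0.5894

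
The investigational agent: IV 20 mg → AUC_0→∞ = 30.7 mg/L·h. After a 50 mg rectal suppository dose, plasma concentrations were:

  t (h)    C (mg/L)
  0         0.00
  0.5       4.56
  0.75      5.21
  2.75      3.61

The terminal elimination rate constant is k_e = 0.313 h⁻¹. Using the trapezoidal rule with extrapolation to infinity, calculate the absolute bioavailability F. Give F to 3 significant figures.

Trapezoidal AUC_0→2.75 (rectal suppository):
  [0→0.5]: (0.00+4.56)/2 × 0.5 = 1.14
  [0.5→0.75]: (4.56+5.21)/2 × 0.25 = 1.22125
  [0.75→2.75]: (5.21+3.61)/2 × 2 = 8.82
  Sum = 11.18125 mg/L·h
Tail: C_last/k_e = 3.61/0.313 = 11.534
AUC_0→∞ (rectal suppository) = 11.18125 + 11.534 = 22.71525 mg/L·h
F = (AUC_ev/D_ev)/(AUC_iv/D_iv) = (22.71525/50)/(30.7/20) = 0.454305/1.535 = 0.2960

F = 0.296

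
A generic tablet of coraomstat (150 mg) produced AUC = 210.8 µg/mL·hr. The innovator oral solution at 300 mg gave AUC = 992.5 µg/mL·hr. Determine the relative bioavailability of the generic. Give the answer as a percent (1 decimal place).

F_rel = 42.5%

F_rel = (AUC_test/D_test) / (AUC_ref/D_ref)
      = (210.8/150) / (992.5/300)
      = 1.40533 / 3.30833 = 0.4248 = 42.48%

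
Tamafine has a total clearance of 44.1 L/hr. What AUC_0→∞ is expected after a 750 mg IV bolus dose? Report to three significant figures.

AUC = 17.0 mg/L·hr

AUC_0→∞ = Dose_iv / CL
        = 750 / 44.1 = 17.0068 mg/L·hr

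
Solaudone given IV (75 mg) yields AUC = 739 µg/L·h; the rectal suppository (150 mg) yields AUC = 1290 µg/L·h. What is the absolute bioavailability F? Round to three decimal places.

F = (AUC_ev / D_ev) / (AUC_iv / D_iv)
  = (1290/150) / (739/75)
  = 8.6 / 9.85333 = 0.8728

F = 0.873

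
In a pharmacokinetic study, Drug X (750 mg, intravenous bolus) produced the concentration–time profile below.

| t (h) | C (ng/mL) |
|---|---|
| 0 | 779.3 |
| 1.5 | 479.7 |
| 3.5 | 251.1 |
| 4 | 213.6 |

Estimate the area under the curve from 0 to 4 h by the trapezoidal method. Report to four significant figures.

AUC = 1791 ng/mL·h

Trapezoidal AUC_0→4:
  [0→1.5]: (779.3+479.7)/2 × 1.5 = 944.25
  [1.5→3.5]: (479.7+251.1)/2 × 2 = 730.8
  [3.5→4]: (251.1+213.6)/2 × 0.5 = 116.175
  Sum = 1791.225 ng/mL·h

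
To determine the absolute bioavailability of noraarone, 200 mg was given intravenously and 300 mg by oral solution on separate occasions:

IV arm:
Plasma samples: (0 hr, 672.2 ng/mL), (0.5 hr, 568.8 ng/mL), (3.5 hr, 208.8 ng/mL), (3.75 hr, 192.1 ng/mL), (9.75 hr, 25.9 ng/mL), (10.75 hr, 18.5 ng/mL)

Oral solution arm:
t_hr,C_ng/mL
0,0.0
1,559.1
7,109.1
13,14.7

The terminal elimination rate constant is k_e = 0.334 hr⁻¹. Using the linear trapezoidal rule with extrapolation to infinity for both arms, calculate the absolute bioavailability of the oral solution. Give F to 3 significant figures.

Trapezoidal AUC_0→10.75 (IV):
  [0→0.5]: (672.2+568.8)/2 × 0.5 = 310.25
  [0.5→3.5]: (568.8+208.8)/2 × 3 = 1166.4
  [3.5→3.75]: (208.8+192.1)/2 × 0.25 = 50.1125
  [3.75→9.75]: (192.1+25.9)/2 × 6 = 654.0
  [9.75→10.75]: (25.9+18.5)/2 × 1 = 22.2
  Sum = 2202.9625 ng/mL·hr
IV tail: 18.5/0.334 = 55.389; AUC_iv,0→∞ = 2202.9625 + 55.389 = 2258.3515 ng/mL·hr
Trapezoidal AUC_0→13 (oral solution):
  [0→1]: (0.0+559.1)/2 × 1 = 279.55
  [1→7]: (559.1+109.1)/2 × 6 = 2004.6
  [7→13]: (109.1+14.7)/2 × 6 = 371.4
  Sum = 2655.55 ng/mL·hr
oral solution tail: 14.7/0.334 = 44.012; AUC_ev,0→∞ = 2655.55 + 44.012 = 2699.562 ng/mL·hr
F = (AUC_ev/D_ev)/(AUC_iv/D_iv) = (2699.562/300)/(2258.3515/200) = 8.99854/11.2918 = 0.7969

F = 0.797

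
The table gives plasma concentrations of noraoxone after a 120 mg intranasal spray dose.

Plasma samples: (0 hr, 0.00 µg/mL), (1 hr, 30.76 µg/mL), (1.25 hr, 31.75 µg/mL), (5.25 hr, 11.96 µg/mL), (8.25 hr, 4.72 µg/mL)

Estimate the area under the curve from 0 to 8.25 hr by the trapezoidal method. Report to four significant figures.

AUC = 135.6 µg/mL·hr

Trapezoidal AUC_0→8.25:
  [0→1]: (0.00+30.76)/2 × 1 = 15.38
  [1→1.25]: (30.76+31.75)/2 × 0.25 = 7.81375
  [1.25→5.25]: (31.75+11.96)/2 × 4 = 87.42
  [5.25→8.25]: (11.96+4.72)/2 × 3 = 25.02
  Sum = 135.63375 µg/mL·hr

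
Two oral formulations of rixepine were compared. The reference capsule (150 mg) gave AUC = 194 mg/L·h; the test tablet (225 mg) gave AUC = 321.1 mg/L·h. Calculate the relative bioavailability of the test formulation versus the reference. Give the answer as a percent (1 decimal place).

F_rel = (AUC_test/D_test) / (AUC_ref/D_ref)
      = (321.1/225) / (194/150)
      = 1.42711 / 1.29333 = 1.1034 = 110.34%

F_rel = 110.3%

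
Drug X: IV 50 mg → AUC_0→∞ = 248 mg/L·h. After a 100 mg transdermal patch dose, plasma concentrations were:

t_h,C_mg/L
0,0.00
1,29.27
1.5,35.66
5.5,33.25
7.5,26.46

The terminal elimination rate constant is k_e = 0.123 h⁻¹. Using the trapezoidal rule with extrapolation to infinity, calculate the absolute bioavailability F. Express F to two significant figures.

Trapezoidal AUC_0→7.5 (transdermal patch):
  [0→1]: (0.00+29.27)/2 × 1 = 14.635
  [1→1.5]: (29.27+35.66)/2 × 0.5 = 16.2325
  [1.5→5.5]: (35.66+33.25)/2 × 4 = 137.82
  [5.5→7.5]: (33.25+26.46)/2 × 2 = 59.71
  Sum = 228.3975 mg/L·h
Tail: C_last/k_e = 26.46/0.123 = 215.122
AUC_0→∞ (transdermal patch) = 228.3975 + 215.122 = 443.5195 mg/L·h
F = (AUC_ev/D_ev)/(AUC_iv/D_iv) = (443.5195/100)/(248/50) = 4.435195/4.96 = 0.8942

F = 0.89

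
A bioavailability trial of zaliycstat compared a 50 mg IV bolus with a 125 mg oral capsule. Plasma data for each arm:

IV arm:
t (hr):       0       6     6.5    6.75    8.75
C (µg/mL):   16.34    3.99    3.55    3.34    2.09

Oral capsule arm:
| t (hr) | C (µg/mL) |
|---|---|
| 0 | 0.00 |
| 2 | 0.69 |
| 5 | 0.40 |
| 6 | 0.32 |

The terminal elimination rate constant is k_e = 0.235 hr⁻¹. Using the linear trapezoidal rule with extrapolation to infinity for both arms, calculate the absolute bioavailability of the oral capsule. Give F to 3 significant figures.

Trapezoidal AUC_0→8.75 (IV):
  [0→6]: (16.34+3.99)/2 × 6 = 60.99
  [6→6.5]: (3.99+3.55)/2 × 0.5 = 1.885
  [6.5→6.75]: (3.55+3.34)/2 × 0.25 = 0.86125
  [6.75→8.75]: (3.34+2.09)/2 × 2 = 5.43
  Sum = 69.16625 µg/mL·hr
IV tail: 2.09/0.235 = 8.894; AUC_iv,0→∞ = 69.16625 + 8.894 = 78.06025 µg/mL·hr
Trapezoidal AUC_0→6 (oral capsule):
  [0→2]: (0.00+0.69)/2 × 2 = 0.69
  [2→5]: (0.69+0.40)/2 × 3 = 1.635
  [5→6]: (0.40+0.32)/2 × 1 = 0.36
  Sum = 2.685 µg/mL·hr
oral capsule tail: 0.32/0.235 = 1.362; AUC_ev,0→∞ = 2.685 + 1.362 = 4.047 µg/mL·hr
F = (AUC_ev/D_ev)/(AUC_iv/D_iv) = (4.047/125)/(78.06025/50) = 0.032376/1.561205 = 0.0207

F = 0.0207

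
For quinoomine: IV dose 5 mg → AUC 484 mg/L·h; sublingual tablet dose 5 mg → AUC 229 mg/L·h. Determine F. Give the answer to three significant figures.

F = 0.473

F = (AUC_ev / D_ev) / (AUC_iv / D_iv)
  = (229/5) / (484/5)
  = 45.8 / 96.8 = 0.4731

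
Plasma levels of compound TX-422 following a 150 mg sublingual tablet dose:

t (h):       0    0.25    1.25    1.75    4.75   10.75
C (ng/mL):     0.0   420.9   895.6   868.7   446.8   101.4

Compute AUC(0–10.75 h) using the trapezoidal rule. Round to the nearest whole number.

Trapezoidal AUC_0→10.75:
  [0→0.25]: (0.0+420.9)/2 × 0.25 = 52.6125
  [0.25→1.25]: (420.9+895.6)/2 × 1 = 658.25
  [1.25→1.75]: (895.6+868.7)/2 × 0.5 = 441.075
  [1.75→4.75]: (868.7+446.8)/2 × 3 = 1973.25
  [4.75→10.75]: (446.8+101.4)/2 × 6 = 1644.6
  Sum = 4769.7875 ng/mL·h

AUC = 4770 ng/mL·h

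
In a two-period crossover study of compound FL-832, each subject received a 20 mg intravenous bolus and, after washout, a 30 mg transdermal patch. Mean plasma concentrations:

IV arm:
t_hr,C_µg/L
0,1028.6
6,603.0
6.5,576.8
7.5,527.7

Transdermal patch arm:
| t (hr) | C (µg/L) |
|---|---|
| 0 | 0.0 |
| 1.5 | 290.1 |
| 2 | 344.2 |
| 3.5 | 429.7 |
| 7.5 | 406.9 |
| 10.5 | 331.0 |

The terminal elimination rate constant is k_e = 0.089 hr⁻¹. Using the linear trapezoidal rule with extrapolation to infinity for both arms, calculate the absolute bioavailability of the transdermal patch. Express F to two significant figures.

Trapezoidal AUC_0→7.5 (IV):
  [0→6]: (1028.6+603.0)/2 × 6 = 4894.8
  [6→6.5]: (603.0+576.8)/2 × 0.5 = 294.95
  [6.5→7.5]: (576.8+527.7)/2 × 1 = 552.25
  Sum = 5742.0 µg/L·hr
IV tail: 527.7/0.089 = 5929.213; AUC_iv,0→∞ = 5742.0 + 5929.213 = 11671.213 µg/L·hr
Trapezoidal AUC_0→10.5 (transdermal patch):
  [0→1.5]: (0.0+290.1)/2 × 1.5 = 217.575
  [1.5→2]: (290.1+344.2)/2 × 0.5 = 158.575
  [2→3.5]: (344.2+429.7)/2 × 1.5 = 580.425
  [3.5→7.5]: (429.7+406.9)/2 × 4 = 1673.2
  [7.5→10.5]: (406.9+331.0)/2 × 3 = 1106.85
  Sum = 3736.625 µg/L·hr
transdermal patch tail: 331.0/0.089 = 3719.101; AUC_ev,0→∞ = 3736.625 + 3719.101 = 7455.726 µg/L·hr
F = (AUC_ev/D_ev)/(AUC_iv/D_iv) = (7455.726/30)/(11671.213/20) = 248.5242/583.56065 = 0.4259

F = 0.43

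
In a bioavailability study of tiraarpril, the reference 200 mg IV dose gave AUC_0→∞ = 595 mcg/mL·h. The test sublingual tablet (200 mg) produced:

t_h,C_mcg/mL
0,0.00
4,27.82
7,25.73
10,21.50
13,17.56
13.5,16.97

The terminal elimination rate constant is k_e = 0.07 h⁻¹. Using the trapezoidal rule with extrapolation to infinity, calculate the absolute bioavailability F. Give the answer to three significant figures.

F = 0.868

Trapezoidal AUC_0→13.5 (sublingual tablet):
  [0→4]: (0.00+27.82)/2 × 4 = 55.64
  [4→7]: (27.82+25.73)/2 × 3 = 80.325
  [7→10]: (25.73+21.50)/2 × 3 = 70.845
  [10→13]: (21.50+17.56)/2 × 3 = 58.59
  [13→13.5]: (17.56+16.97)/2 × 0.5 = 8.6325
  Sum = 274.0325 mcg/mL·h
Tail: C_last/k_e = 16.97/0.07 = 242.429
AUC_0→∞ (sublingual tablet) = 274.0325 + 242.429 = 516.4615 mcg/mL·h
F = (AUC_ev/D_ev)/(AUC_iv/D_iv) = (516.4615/200)/(595/200) = 2.5823075/2.975 = 0.8680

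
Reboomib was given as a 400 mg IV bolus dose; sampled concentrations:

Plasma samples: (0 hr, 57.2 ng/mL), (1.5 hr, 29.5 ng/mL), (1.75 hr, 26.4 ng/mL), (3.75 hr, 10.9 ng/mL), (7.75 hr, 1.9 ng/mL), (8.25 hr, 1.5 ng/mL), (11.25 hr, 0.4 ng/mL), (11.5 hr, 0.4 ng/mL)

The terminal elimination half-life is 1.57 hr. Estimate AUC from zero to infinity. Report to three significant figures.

Trapezoidal AUC_0→11.5:
  [0→1.5]: (57.2+29.5)/2 × 1.5 = 65.025
  [1.5→1.75]: (29.5+26.4)/2 × 0.25 = 6.9875
  [1.75→3.75]: (26.4+10.9)/2 × 2 = 37.3
  [3.75→7.75]: (10.9+1.9)/2 × 4 = 25.6
  [7.75→8.25]: (1.9+1.5)/2 × 0.5 = 0.85
  [8.25→11.25]: (1.5+0.4)/2 × 3 = 2.85
  [11.25→11.5]: (0.4+0.4)/2 × 0.25 = 0.1
  Sum = 138.7125 ng/mL·hr
k_e = ln2 / t½ = 0.693147 / 1.57 = 0.4415 hr^-1
Extrapolated tail: C_last / k_e = 0.4 / 0.4415 = 0.906
AUC_0→∞ = 138.7125 + 0.906 = 139.6185 ng/mL·hr

AUC = 140 ng/mL·hr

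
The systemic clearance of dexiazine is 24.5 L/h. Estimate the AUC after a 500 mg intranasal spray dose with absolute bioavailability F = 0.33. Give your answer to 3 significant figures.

AUC = 6.73 mg/L·h

AUC_0→∞ = F × Dose / CL
        = 0.33 × 500 / 24.5 = 6.73469 mg/L·h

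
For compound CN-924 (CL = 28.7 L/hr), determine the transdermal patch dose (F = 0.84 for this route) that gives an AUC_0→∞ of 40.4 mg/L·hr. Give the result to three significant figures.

Dose = 1380 mg

Dose = CL × AUC_0→∞ / F
     = 28.7 × 40.4 / 0.84 = 1380.33 mg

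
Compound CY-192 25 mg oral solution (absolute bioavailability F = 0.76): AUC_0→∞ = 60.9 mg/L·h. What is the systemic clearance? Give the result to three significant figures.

CL = 0.312 L/h

CL = F × Dose / AUC_0→∞
   = 0.76 × 25 / 60.9 = 0.311987 L/h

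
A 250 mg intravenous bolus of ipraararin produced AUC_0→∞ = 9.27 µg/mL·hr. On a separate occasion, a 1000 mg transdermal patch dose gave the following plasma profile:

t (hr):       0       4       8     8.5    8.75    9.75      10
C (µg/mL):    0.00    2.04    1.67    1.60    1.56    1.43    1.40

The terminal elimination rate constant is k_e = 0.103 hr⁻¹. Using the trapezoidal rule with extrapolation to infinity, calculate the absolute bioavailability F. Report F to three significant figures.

F = 0.759

Trapezoidal AUC_0→10 (transdermal patch):
  [0→4]: (0.00+2.04)/2 × 4 = 4.08
  [4→8]: (2.04+1.67)/2 × 4 = 7.42
  [8→8.5]: (1.67+1.60)/2 × 0.5 = 0.8175
  [8.5→8.75]: (1.60+1.56)/2 × 0.25 = 0.395
  [8.75→9.75]: (1.56+1.43)/2 × 1 = 1.495
  [9.75→10]: (1.43+1.40)/2 × 0.25 = 0.35375
  Sum = 14.56125 µg/mL·hr
Tail: C_last/k_e = 1.40/0.103 = 13.592
AUC_0→∞ (transdermal patch) = 14.56125 + 13.592 = 28.15325 µg/mL·hr
F = (AUC_ev/D_ev)/(AUC_iv/D_iv) = (28.15325/1000)/(9.27/250) = 0.02815325/0.03708 = 0.7593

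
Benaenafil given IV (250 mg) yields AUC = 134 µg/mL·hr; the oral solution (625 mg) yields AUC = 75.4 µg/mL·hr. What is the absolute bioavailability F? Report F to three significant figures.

F = 0.225

F = (AUC_ev / D_ev) / (AUC_iv / D_iv)
  = (75.4/625) / (134/250)
  = 0.12064 / 0.536 = 0.2251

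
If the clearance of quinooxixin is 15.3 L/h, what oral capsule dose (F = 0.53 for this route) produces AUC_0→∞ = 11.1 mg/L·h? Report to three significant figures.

Dose = CL × AUC_0→∞ / F
     = 15.3 × 11.1 / 0.53 = 320.434 mg

Dose = 320 mg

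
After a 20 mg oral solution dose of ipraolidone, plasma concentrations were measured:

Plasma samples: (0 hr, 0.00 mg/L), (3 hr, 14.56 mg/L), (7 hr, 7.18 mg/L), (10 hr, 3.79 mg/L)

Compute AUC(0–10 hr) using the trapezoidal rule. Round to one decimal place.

Trapezoidal AUC_0→10:
  [0→3]: (0.00+14.56)/2 × 3 = 21.84
  [3→7]: (14.56+7.18)/2 × 4 = 43.48
  [7→10]: (7.18+3.79)/2 × 3 = 16.455
  Sum = 81.775 mg/L·hr

AUC = 81.8 mg/L·hr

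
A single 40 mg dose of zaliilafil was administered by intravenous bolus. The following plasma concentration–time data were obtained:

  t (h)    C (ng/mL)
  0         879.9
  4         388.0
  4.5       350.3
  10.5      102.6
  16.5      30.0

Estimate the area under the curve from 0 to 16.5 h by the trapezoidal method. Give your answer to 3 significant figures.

Trapezoidal AUC_0→16.5:
  [0→4]: (879.9+388.0)/2 × 4 = 2535.8
  [4→4.5]: (388.0+350.3)/2 × 0.5 = 184.575
  [4.5→10.5]: (350.3+102.6)/2 × 6 = 1358.7
  [10.5→16.5]: (102.6+30.0)/2 × 6 = 397.8
  Sum = 4476.875 ng/mL·h

AUC = 4480 ng/mL·h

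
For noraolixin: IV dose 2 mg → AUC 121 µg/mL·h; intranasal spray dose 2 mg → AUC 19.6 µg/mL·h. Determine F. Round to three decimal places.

F = (AUC_ev / D_ev) / (AUC_iv / D_iv)
  = (19.6/2) / (121/2)
  = 9.8 / 60.5 = 0.1620

F = 0.162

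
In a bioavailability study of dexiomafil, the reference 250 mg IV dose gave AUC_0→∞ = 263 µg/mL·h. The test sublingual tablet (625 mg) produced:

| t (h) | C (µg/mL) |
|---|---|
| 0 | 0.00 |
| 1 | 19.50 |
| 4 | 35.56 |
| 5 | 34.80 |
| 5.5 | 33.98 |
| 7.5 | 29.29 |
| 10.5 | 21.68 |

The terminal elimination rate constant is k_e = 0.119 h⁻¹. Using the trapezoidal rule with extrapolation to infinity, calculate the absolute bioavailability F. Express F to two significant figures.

F = 0.71

Trapezoidal AUC_0→10.5 (sublingual tablet):
  [0→1]: (0.00+19.50)/2 × 1 = 9.75
  [1→4]: (19.50+35.56)/2 × 3 = 82.59
  [4→5]: (35.56+34.80)/2 × 1 = 35.18
  [5→5.5]: (34.80+33.98)/2 × 0.5 = 17.195
  [5.5→7.5]: (33.98+29.29)/2 × 2 = 63.27
  [7.5→10.5]: (29.29+21.68)/2 × 3 = 76.455
  Sum = 284.44 µg/mL·h
Tail: C_last/k_e = 21.68/0.119 = 182.185
AUC_0→∞ (sublingual tablet) = 284.44 + 182.185 = 466.625 µg/mL·h
F = (AUC_ev/D_ev)/(AUC_iv/D_iv) = (466.625/625)/(263/250) = 0.7466/1.052 = 0.7097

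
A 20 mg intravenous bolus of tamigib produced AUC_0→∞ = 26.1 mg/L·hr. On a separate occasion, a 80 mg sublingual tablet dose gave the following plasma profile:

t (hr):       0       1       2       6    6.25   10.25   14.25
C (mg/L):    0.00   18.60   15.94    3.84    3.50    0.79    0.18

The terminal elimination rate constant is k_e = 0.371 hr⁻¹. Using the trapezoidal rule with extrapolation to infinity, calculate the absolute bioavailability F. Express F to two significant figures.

Trapezoidal AUC_0→14.25 (sublingual tablet):
  [0→1]: (0.00+18.60)/2 × 1 = 9.3
  [1→2]: (18.60+15.94)/2 × 1 = 17.27
  [2→6]: (15.94+3.84)/2 × 4 = 39.56
  [6→6.25]: (3.84+3.50)/2 × 0.25 = 0.9175
  [6.25→10.25]: (3.50+0.79)/2 × 4 = 8.58
  [10.25→14.25]: (0.79+0.18)/2 × 4 = 1.94
  Sum = 77.5675 mg/L·hr
Tail: C_last/k_e = 0.18/0.371 = 0.485
AUC_0→∞ (sublingual tablet) = 77.5675 + 0.485 = 78.0525 mg/L·hr
F = (AUC_ev/D_ev)/(AUC_iv/D_iv) = (78.0525/80)/(26.1/20) = 0.97565625/1.305 = 0.7476

F = 0.75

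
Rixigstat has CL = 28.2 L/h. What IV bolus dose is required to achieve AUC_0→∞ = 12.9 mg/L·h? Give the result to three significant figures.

Dose_iv = CL × AUC_0→∞
     = 28.2 × 12.9 = 363.78 mg

Dose = 364 mg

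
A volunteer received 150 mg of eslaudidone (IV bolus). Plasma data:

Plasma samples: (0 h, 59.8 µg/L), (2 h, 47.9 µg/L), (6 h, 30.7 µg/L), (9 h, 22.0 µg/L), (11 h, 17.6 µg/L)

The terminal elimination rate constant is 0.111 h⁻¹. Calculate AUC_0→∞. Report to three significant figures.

Trapezoidal AUC_0→11:
  [0→2]: (59.8+47.9)/2 × 2 = 107.7
  [2→6]: (47.9+30.7)/2 × 4 = 157.2
  [6→9]: (30.7+22.0)/2 × 3 = 79.05
  [9→11]: (22.0+17.6)/2 × 2 = 39.6
  Sum = 383.55 µg/L·h
Extrapolated tail: C_last / k_e = 17.6 / 0.111 = 158.559
AUC_0→∞ = 383.55 + 158.559 = 542.109 µg/L·h

AUC = 542 µg/L·h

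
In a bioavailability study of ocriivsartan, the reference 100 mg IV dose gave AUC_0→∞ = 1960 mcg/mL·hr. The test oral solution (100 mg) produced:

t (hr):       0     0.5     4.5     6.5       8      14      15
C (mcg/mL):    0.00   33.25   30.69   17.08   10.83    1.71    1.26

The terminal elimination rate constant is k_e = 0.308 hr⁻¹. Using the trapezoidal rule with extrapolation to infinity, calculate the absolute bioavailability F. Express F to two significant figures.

Trapezoidal AUC_0→15 (oral solution):
  [0→0.5]: (0.00+33.25)/2 × 0.5 = 8.3125
  [0.5→4.5]: (33.25+30.69)/2 × 4 = 127.88
  [4.5→6.5]: (30.69+17.08)/2 × 2 = 47.77
  [6.5→8]: (17.08+10.83)/2 × 1.5 = 20.9325
  [8→14]: (10.83+1.71)/2 × 6 = 37.62
  [14→15]: (1.71+1.26)/2 × 1 = 1.485
  Sum = 244.0 mcg/mL·hr
Tail: C_last/k_e = 1.26/0.308 = 4.091
AUC_0→∞ (oral solution) = 244.0 + 4.091 = 248.091 mcg/mL·hr
F = (AUC_ev/D_ev)/(AUC_iv/D_iv) = (248.091/100)/(1960/100) = 2.48091/19.6 = 0.1266

F = 0.13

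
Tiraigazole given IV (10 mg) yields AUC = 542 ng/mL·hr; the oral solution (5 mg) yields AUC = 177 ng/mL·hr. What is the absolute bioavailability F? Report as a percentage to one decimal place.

F = (AUC_ev / D_ev) / (AUC_iv / D_iv)
  = (177/5) / (542/10)
  = 35.4 / 54.2 = 0.6531
  = 65.31%

F = 65.3%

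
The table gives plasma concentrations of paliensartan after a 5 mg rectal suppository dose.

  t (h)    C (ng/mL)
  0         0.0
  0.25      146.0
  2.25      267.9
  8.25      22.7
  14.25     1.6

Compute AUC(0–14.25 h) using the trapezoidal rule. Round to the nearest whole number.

AUC = 1377 ng/mL·h

Trapezoidal AUC_0→14.25:
  [0→0.25]: (0.0+146.0)/2 × 0.25 = 18.25
  [0.25→2.25]: (146.0+267.9)/2 × 2 = 413.9
  [2.25→8.25]: (267.9+22.7)/2 × 6 = 871.8
  [8.25→14.25]: (22.7+1.6)/2 × 6 = 72.9
  Sum = 1376.85 ng/mL·h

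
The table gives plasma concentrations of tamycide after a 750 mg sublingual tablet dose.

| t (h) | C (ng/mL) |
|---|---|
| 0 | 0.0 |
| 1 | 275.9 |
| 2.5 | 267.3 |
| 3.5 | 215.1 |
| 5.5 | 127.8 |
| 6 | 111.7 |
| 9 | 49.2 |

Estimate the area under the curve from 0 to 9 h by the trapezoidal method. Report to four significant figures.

Trapezoidal AUC_0→9:
  [0→1]: (0.0+275.9)/2 × 1 = 137.95
  [1→2.5]: (275.9+267.3)/2 × 1.5 = 407.4
  [2.5→3.5]: (267.3+215.1)/2 × 1 = 241.2
  [3.5→5.5]: (215.1+127.8)/2 × 2 = 342.9
  [5.5→6]: (127.8+111.7)/2 × 0.5 = 59.875
  [6→9]: (111.7+49.2)/2 × 3 = 241.35
  Sum = 1430.675 ng/mL·h

AUC = 1431 ng/mL·h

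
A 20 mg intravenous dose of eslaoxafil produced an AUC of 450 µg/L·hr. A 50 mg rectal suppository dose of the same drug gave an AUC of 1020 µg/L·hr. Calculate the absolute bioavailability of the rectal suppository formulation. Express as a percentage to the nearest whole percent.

F = (AUC_ev / D_ev) / (AUC_iv / D_iv)
  = (1020/50) / (450/20)
  = 20.4 / 22.5 = 0.9067
  = 90.67%

F = 91%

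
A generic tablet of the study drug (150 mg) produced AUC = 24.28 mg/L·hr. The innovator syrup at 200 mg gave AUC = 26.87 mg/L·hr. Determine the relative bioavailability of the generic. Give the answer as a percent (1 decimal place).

F_rel = (AUC_test/D_test) / (AUC_ref/D_ref)
      = (24.28/150) / (26.87/200)
      = 0.161867 / 0.13435 = 1.2048 = 120.48%

F_rel = 120.5%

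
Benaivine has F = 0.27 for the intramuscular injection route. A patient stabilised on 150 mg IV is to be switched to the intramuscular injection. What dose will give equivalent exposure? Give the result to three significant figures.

D_intramuscular = 556 mg

For equal systemic exposure: F × D_ev = D_iv
D_ev = D_iv / F = 150 / 0.27 = 555.556 mg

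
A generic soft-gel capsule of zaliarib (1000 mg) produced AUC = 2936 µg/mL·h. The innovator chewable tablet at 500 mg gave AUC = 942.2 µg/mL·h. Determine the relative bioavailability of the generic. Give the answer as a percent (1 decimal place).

F_rel = 155.8%

F_rel = (AUC_test/D_test) / (AUC_ref/D_ref)
      = (2936/1000) / (942.2/500)
      = 2.936 / 1.8844 = 1.5581 = 155.81%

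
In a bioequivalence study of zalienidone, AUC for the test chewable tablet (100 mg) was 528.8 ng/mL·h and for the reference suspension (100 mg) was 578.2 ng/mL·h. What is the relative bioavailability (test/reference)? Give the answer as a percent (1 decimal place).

F_rel = (AUC_test/D_test) / (AUC_ref/D_ref)
      = (528.8/100) / (578.2/100)
      = 5.288 / 5.782 = 0.9146 = 91.46%

F_rel = 91.5%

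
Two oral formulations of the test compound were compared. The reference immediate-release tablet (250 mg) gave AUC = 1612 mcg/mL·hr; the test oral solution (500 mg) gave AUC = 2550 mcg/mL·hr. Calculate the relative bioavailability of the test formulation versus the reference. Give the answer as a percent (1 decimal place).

F_rel = 79.1%

F_rel = (AUC_test/D_test) / (AUC_ref/D_ref)
      = (2550/500) / (1612/250)
      = 5.1 / 6.448 = 0.7909 = 79.09%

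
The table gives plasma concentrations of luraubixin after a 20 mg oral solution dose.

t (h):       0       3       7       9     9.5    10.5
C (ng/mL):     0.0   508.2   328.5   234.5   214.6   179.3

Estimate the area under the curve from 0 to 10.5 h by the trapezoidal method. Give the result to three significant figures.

AUC = 3310 ng/mL·h

Trapezoidal AUC_0→10.5:
  [0→3]: (0.0+508.2)/2 × 3 = 762.3
  [3→7]: (508.2+328.5)/2 × 4 = 1673.4
  [7→9]: (328.5+234.5)/2 × 2 = 563.0
  [9→9.5]: (234.5+214.6)/2 × 0.5 = 112.275
  [9.5→10.5]: (214.6+179.3)/2 × 1 = 196.95
  Sum = 3307.925 ng/mL·h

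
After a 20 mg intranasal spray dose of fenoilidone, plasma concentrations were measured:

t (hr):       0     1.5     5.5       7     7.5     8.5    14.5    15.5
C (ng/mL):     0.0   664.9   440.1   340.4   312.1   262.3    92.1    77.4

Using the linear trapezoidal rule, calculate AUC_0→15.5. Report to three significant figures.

Trapezoidal AUC_0→15.5:
  [0→1.5]: (0.0+664.9)/2 × 1.5 = 498.675
  [1.5→5.5]: (664.9+440.1)/2 × 4 = 2210.0
  [5.5→7]: (440.1+340.4)/2 × 1.5 = 585.375
  [7→7.5]: (340.4+312.1)/2 × 0.5 = 163.125
  [7.5→8.5]: (312.1+262.3)/2 × 1 = 287.2
  [8.5→14.5]: (262.3+92.1)/2 × 6 = 1063.2
  [14.5→15.5]: (92.1+77.4)/2 × 1 = 84.75
  Sum = 4892.325 ng/mL·hr

AUC = 4890 ng/mL·hr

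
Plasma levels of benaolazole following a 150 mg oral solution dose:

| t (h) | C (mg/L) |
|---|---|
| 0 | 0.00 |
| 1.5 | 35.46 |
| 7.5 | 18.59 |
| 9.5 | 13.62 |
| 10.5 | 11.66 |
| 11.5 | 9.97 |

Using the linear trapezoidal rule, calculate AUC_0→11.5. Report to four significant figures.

AUC = 244.4 mg/L·h

Trapezoidal AUC_0→11.5:
  [0→1.5]: (0.00+35.46)/2 × 1.5 = 26.595
  [1.5→7.5]: (35.46+18.59)/2 × 6 = 162.15
  [7.5→9.5]: (18.59+13.62)/2 × 2 = 32.21
  [9.5→10.5]: (13.62+11.66)/2 × 1 = 12.64
  [10.5→11.5]: (11.66+9.97)/2 × 1 = 10.815
  Sum = 244.41 mg/L·h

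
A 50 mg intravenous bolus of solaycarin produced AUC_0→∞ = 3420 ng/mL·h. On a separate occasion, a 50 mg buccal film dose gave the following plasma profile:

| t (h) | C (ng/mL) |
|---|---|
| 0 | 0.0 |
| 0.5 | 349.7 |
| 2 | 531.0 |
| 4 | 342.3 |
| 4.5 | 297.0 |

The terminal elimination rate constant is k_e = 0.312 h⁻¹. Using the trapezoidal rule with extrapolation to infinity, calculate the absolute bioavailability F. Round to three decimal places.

Trapezoidal AUC_0→4.5 (buccal film):
  [0→0.5]: (0.0+349.7)/2 × 0.5 = 87.425
  [0.5→2]: (349.7+531.0)/2 × 1.5 = 660.525
  [2→4]: (531.0+342.3)/2 × 2 = 873.3
  [4→4.5]: (342.3+297.0)/2 × 0.5 = 159.825
  Sum = 1781.075 ng/mL·h
Tail: C_last/k_e = 297.0/0.312 = 951.923
AUC_0→∞ (buccal film) = 1781.075 + 951.923 = 2732.998 ng/mL·h
F = (AUC_ev/D_ev)/(AUC_iv/D_iv) = (2732.998/50)/(3420/50) = 54.65996/68.4 = 0.7991

F = 0.799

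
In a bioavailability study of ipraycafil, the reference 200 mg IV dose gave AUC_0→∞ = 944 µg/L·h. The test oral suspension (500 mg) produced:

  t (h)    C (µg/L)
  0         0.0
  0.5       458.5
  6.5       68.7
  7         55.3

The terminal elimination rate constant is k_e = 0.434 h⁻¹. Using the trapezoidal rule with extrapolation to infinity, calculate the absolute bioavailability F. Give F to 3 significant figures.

Trapezoidal AUC_0→7 (oral suspension):
  [0→0.5]: (0.0+458.5)/2 × 0.5 = 114.625
  [0.5→6.5]: (458.5+68.7)/2 × 6 = 1581.6
  [6.5→7]: (68.7+55.3)/2 × 0.5 = 31.0
  Sum = 1727.225 µg/L·h
Tail: C_last/k_e = 55.3/0.434 = 127.419
AUC_0→∞ (oral suspension) = 1727.225 + 127.419 = 1854.644 µg/L·h
F = (AUC_ev/D_ev)/(AUC_iv/D_iv) = (1854.644/500)/(944/200) = 3.709288/4.72 = 0.7859

F = 0.786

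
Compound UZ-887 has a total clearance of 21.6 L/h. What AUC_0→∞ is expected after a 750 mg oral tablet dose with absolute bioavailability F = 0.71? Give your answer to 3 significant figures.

AUC = 24.7 mg/L·h

AUC_0→∞ = F × Dose / CL
        = 0.71 × 750 / 21.6 = 24.6528 mg/L·h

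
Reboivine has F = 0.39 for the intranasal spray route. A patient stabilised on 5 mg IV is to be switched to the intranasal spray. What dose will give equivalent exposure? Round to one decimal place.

D_intranasal = 12.8 mg

For equal systemic exposure: F × D_ev = D_iv
D_ev = D_iv / F = 5 / 0.39 = 12.8205 mg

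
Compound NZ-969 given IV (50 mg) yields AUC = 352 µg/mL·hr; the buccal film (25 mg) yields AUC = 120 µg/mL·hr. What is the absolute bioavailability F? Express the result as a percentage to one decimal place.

F = (AUC_ev / D_ev) / (AUC_iv / D_iv)
  = (120/25) / (352/50)
  = 4.8 / 7.04 = 0.6818
  = 68.18%

F = 68.2%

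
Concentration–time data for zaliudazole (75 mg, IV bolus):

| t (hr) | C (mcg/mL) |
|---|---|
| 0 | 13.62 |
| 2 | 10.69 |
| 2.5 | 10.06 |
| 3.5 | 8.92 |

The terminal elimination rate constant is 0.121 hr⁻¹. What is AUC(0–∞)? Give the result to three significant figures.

AUC = 113 mcg/mL·hr

Trapezoidal AUC_0→3.5:
  [0→2]: (13.62+10.69)/2 × 2 = 24.31
  [2→2.5]: (10.69+10.06)/2 × 0.5 = 5.1875
  [2.5→3.5]: (10.06+8.92)/2 × 1 = 9.49
  Sum = 38.9875 mcg/mL·hr
Extrapolated tail: C_last / k_e = 8.92 / 0.121 = 73.719
AUC_0→∞ = 38.9875 + 73.719 = 112.7065 mcg/mL·hr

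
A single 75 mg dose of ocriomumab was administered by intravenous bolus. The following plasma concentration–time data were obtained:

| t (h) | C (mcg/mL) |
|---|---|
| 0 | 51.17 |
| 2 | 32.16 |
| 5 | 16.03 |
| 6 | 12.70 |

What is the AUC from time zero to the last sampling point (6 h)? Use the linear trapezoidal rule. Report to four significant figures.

Trapezoidal AUC_0→6:
  [0→2]: (51.17+32.16)/2 × 2 = 83.33
  [2→5]: (32.16+16.03)/2 × 3 = 72.285
  [5→6]: (16.03+12.70)/2 × 1 = 14.365
  Sum = 169.98 mcg/mL·h

AUC = 170.0 mcg/mL·h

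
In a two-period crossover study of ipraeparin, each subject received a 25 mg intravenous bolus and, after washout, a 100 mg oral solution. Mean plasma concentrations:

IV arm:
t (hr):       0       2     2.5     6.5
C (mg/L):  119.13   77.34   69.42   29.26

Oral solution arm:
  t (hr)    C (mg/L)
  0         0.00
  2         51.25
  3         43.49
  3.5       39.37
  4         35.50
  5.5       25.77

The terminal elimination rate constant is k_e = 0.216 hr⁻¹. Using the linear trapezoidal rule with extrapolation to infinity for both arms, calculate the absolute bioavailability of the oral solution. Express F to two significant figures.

F = 0.13

Trapezoidal AUC_0→6.5 (IV):
  [0→2]: (119.13+77.34)/2 × 2 = 196.47
  [2→2.5]: (77.34+69.42)/2 × 0.5 = 36.69
  [2.5→6.5]: (69.42+29.26)/2 × 4 = 197.36
  Sum = 430.52 mg/L·hr
IV tail: 29.26/0.216 = 135.463; AUC_iv,0→∞ = 430.52 + 135.463 = 565.983 mg/L·hr
Trapezoidal AUC_0→5.5 (oral solution):
  [0→2]: (0.00+51.25)/2 × 2 = 51.25
  [2→3]: (51.25+43.49)/2 × 1 = 47.37
  [3→3.5]: (43.49+39.37)/2 × 0.5 = 20.715
  [3.5→4]: (39.37+35.50)/2 × 0.5 = 18.7175
  [4→5.5]: (35.50+25.77)/2 × 1.5 = 45.9525
  Sum = 184.005 mg/L·hr
oral solution tail: 25.77/0.216 = 119.306; AUC_ev,0→∞ = 184.005 + 119.306 = 303.311 mg/L·hr
F = (AUC_ev/D_ev)/(AUC_iv/D_iv) = (303.311/100)/(565.983/25) = 3.03311/22.63932 = 0.1340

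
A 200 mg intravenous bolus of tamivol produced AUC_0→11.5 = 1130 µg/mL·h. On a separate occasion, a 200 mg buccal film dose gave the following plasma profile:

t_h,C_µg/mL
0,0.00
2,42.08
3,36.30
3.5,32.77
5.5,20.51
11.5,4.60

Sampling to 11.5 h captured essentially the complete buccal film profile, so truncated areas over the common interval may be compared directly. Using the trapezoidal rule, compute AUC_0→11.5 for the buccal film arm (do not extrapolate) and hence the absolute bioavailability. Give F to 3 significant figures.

F = 0.201

Trapezoidal AUC_0→11.5 (buccal film):
  [0→2]: (0.00+42.08)/2 × 2 = 42.08
  [2→3]: (42.08+36.30)/2 × 1 = 39.19
  [3→3.5]: (36.30+32.77)/2 × 0.5 = 17.2675
  [3.5→5.5]: (32.77+20.51)/2 × 2 = 53.28
  [5.5→11.5]: (20.51+4.60)/2 × 6 = 75.33
  Sum = 227.1475 µg/mL·h
F = (AUC_ev/D_ev)/(AUC_iv/D_iv) = (227.1475/200)/(1130/200) = 1.1357375/5.65 = 0.2010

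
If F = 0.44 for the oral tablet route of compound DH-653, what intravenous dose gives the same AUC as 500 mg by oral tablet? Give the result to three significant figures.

D_iv = 220 mg

Systemic exposure from an extravascular dose = F × D_ev, so the equivalent IV dose is F × D_ev.
D_iv = F × D_ev = 0.44 × 500 = 220 mg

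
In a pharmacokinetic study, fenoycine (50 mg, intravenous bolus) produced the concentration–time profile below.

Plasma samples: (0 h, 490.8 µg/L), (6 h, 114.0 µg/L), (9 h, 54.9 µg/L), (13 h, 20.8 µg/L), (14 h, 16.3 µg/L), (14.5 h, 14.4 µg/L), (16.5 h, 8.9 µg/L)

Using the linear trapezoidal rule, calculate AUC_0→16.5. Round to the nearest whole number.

Trapezoidal AUC_0→16.5:
  [0→6]: (490.8+114.0)/2 × 6 = 1814.4
  [6→9]: (114.0+54.9)/2 × 3 = 253.35
  [9→13]: (54.9+20.8)/2 × 4 = 151.4
  [13→14]: (20.8+16.3)/2 × 1 = 18.55
  [14→14.5]: (16.3+14.4)/2 × 0.5 = 7.675
  [14.5→16.5]: (14.4+8.9)/2 × 2 = 23.3
  Sum = 2268.675 µg/L·h

AUC = 2269 µg/L·h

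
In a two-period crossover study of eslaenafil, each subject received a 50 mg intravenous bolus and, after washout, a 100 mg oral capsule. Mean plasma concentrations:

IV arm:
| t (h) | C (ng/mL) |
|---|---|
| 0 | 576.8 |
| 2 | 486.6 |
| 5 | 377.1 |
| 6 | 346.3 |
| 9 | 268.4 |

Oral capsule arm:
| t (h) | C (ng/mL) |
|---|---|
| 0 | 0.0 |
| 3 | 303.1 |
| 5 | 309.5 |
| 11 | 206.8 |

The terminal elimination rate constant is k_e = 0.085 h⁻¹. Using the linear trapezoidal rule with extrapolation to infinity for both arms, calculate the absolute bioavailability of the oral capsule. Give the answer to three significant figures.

F = 0.371

Trapezoidal AUC_0→9 (IV):
  [0→2]: (576.8+486.6)/2 × 2 = 1063.4
  [2→5]: (486.6+377.1)/2 × 3 = 1295.55
  [5→6]: (377.1+346.3)/2 × 1 = 361.7
  [6→9]: (346.3+268.4)/2 × 3 = 922.05
  Sum = 3642.7 ng/mL·h
IV tail: 268.4/0.085 = 3157.647; AUC_iv,0→∞ = 3642.7 + 3157.647 = 6800.347 ng/mL·h
Trapezoidal AUC_0→11 (oral capsule):
  [0→3]: (0.0+303.1)/2 × 3 = 454.65
  [3→5]: (303.1+309.5)/2 × 2 = 612.6
  [5→11]: (309.5+206.8)/2 × 6 = 1548.9
  Sum = 2616.15 ng/mL·h
oral capsule tail: 206.8/0.085 = 2432.941; AUC_ev,0→∞ = 2616.15 + 2432.941 = 5049.091 ng/mL·h
F = (AUC_ev/D_ev)/(AUC_iv/D_iv) = (5049.091/100)/(6800.347/50) = 50.49091/136.00694 = 0.3712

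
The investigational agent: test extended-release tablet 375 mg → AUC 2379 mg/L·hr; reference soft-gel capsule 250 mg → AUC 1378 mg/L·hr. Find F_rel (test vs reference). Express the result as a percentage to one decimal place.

F_rel = 115.1%

F_rel = (AUC_test/D_test) / (AUC_ref/D_ref)
      = (2379/375) / (1378/250)
      = 6.344 / 5.512 = 1.1509 = 115.09%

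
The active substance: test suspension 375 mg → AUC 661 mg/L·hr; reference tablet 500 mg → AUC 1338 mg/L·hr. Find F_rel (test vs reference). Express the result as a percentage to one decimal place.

F_rel = 65.9%

F_rel = (AUC_test/D_test) / (AUC_ref/D_ref)
      = (661/375) / (1338/500)
      = 1.76267 / 2.676 = 0.6587 = 65.87%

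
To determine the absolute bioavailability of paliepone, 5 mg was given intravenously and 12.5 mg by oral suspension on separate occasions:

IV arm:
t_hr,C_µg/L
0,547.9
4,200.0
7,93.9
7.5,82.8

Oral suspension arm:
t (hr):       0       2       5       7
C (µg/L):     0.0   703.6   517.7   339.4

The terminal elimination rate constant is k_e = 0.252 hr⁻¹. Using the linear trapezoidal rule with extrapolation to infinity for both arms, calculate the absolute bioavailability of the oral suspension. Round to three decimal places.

Trapezoidal AUC_0→7.5 (IV):
  [0→4]: (547.9+200.0)/2 × 4 = 1495.8
  [4→7]: (200.0+93.9)/2 × 3 = 440.85
  [7→7.5]: (93.9+82.8)/2 × 0.5 = 44.175
  Sum = 1980.825 µg/L·hr
IV tail: 82.8/0.252 = 328.571; AUC_iv,0→∞ = 1980.825 + 328.571 = 2309.396 µg/L·hr
Trapezoidal AUC_0→7 (oral suspension):
  [0→2]: (0.0+703.6)/2 × 2 = 703.6
  [2→5]: (703.6+517.7)/2 × 3 = 1831.95
  [5→7]: (517.7+339.4)/2 × 2 = 857.1
  Sum = 3392.65 µg/L·hr
oral suspension tail: 339.4/0.252 = 1346.825; AUC_ev,0→∞ = 3392.65 + 1346.825 = 4739.475 µg/L·hr
F = (AUC_ev/D_ev)/(AUC_iv/D_iv) = (4739.475/12.5)/(2309.396/5) = 379.158/461.8792 = 0.8209

F = 0.821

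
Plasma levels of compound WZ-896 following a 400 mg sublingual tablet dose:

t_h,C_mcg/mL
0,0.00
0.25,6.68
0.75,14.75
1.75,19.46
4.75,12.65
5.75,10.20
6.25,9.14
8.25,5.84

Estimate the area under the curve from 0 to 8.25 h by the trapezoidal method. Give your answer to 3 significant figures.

AUC = 103 mcg/mL·h

Trapezoidal AUC_0→8.25:
  [0→0.25]: (0.00+6.68)/2 × 0.25 = 0.835
  [0.25→0.75]: (6.68+14.75)/2 × 0.5 = 5.3575
  [0.75→1.75]: (14.75+19.46)/2 × 1 = 17.105
  [1.75→4.75]: (19.46+12.65)/2 × 3 = 48.165
  [4.75→5.75]: (12.65+10.20)/2 × 1 = 11.425
  [5.75→6.25]: (10.20+9.14)/2 × 0.5 = 4.835
  [6.25→8.25]: (9.14+5.84)/2 × 2 = 14.98
  Sum = 102.7025 mcg/mL·h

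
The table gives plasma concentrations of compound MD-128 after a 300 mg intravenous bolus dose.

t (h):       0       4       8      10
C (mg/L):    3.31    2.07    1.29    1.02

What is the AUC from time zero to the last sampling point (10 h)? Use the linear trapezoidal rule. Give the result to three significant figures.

AUC = 19.8 mg/L·h

Trapezoidal AUC_0→10:
  [0→4]: (3.31+2.07)/2 × 4 = 10.76
  [4→8]: (2.07+1.29)/2 × 4 = 6.72
  [8→10]: (1.29+1.02)/2 × 2 = 2.31
  Sum = 19.79 mg/L·h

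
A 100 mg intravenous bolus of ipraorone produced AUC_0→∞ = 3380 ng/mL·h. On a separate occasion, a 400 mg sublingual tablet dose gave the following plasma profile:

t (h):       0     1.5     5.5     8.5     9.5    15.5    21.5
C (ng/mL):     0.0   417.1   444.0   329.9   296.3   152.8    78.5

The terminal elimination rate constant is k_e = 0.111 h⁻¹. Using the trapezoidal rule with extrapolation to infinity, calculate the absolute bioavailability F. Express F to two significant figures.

Trapezoidal AUC_0→21.5 (sublingual tablet):
  [0→1.5]: (0.0+417.1)/2 × 1.5 = 312.825
  [1.5→5.5]: (417.1+444.0)/2 × 4 = 1722.2
  [5.5→8.5]: (444.0+329.9)/2 × 3 = 1160.85
  [8.5→9.5]: (329.9+296.3)/2 × 1 = 313.1
  [9.5→15.5]: (296.3+152.8)/2 × 6 = 1347.3
  [15.5→21.5]: (152.8+78.5)/2 × 6 = 693.9
  Sum = 5550.175 ng/mL·h
Tail: C_last/k_e = 78.5/0.111 = 707.207
AUC_0→∞ (sublingual tablet) = 5550.175 + 707.207 = 6257.382 ng/mL·h
F = (AUC_ev/D_ev)/(AUC_iv/D_iv) = (6257.382/400)/(3380/100) = 15.643455/33.8 = 0.4628

F = 0.46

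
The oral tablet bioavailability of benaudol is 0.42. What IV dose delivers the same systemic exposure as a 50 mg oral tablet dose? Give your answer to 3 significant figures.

Systemic exposure from an extravascular dose = F × D_ev, so the equivalent IV dose is F × D_ev.
D_iv = F × D_ev = 0.42 × 50 = 21 mg

D_iv = 21.0 mg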